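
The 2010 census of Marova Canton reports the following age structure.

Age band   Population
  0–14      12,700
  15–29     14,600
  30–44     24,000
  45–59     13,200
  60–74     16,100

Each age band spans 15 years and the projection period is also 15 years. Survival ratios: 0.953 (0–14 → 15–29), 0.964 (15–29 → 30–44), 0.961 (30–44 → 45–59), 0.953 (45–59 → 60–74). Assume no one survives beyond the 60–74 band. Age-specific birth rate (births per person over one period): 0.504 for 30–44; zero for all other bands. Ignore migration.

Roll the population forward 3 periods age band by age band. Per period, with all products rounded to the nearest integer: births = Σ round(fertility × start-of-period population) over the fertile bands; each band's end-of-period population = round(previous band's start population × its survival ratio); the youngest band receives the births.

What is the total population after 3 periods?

47853

After projecting period 1:
Births: 24000 * 0.504 = 12096
15–29: 12700 * 0.953 = 12103
30–44: 14600 * 0.964 = 14074
45–59: 24000 * 0.961 = 23064
60–74: 13200 * 0.953 = 12580
Giving 12096 / 12103 / 14074 / 23064 / 12580.
After projecting period 2:
Births: 14074 * 0.504 = 7093
15–29: 12096 * 0.953 = 11527
30–44: 12103 * 0.964 = 11667
45–59: 14074 * 0.961 = 13525
60–74: 23064 * 0.953 = 21980
Giving 7093 / 11527 / 11667 / 13525 / 21980.
After projecting period 3:
Births: 11667 * 0.504 = 5880
15–29: 7093 * 0.953 = 6760
30–44: 11527 * 0.964 = 11112
45–59: 11667 * 0.961 = 11212
60–74: 13525 * 0.953 = 12889
Giving 5880 / 6760 / 11112 / 11212 / 12889.
Total after period 3: 5880 + 6760 + 11112 + 11212 + 12889 = 47853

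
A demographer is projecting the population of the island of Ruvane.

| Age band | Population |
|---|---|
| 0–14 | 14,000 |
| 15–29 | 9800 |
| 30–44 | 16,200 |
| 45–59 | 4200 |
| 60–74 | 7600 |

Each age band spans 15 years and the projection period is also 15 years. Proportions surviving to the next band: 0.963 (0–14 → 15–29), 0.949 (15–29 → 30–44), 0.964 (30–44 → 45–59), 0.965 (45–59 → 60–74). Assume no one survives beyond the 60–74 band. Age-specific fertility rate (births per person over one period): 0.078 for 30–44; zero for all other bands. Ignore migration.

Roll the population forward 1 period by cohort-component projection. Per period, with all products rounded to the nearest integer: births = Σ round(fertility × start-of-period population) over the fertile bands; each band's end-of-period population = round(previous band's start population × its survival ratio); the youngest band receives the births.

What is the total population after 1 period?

43716

Call the bands 1 to 5, youngest first.
Period 1:
Births: 16200 * 0.078 = 1264
Band 2: 14000 * 0.963 = 13482
Band 3: 9800 * 0.949 = 9300
Band 4: 16200 * 0.964 = 15617
Band 5: 4200 * 0.965 = 4053
Giving 1264 / 13482 / 9300 / 15617 / 4053.
Total after period 1: 1264 + 13482 + 9300 + 15617 + 4053 = 43716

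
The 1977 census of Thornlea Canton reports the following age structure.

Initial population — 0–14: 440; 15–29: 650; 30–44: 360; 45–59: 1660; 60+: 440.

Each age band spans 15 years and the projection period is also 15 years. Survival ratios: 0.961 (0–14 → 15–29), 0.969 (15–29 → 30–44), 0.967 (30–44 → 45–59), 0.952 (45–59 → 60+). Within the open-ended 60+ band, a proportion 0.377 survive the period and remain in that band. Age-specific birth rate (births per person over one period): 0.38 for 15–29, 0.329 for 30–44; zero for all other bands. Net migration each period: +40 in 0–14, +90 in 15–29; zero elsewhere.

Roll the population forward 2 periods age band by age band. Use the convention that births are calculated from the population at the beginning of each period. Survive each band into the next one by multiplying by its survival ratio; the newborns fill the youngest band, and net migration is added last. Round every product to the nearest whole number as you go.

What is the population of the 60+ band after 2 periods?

— Period 1 —
Births: 650 * 0.38 = 247, 360 * 0.329 = 118 ⇒ total 365
15–29: 440 * 0.961 = 423
30–44: 650 * 0.969 = 630
45–59: 360 * 0.967 = 348
60+: 1660 * 0.952 + 440 * 0.377 = 1580 + 166 = 1746
Net migration: 0–14 + 40 → 405; 15–29 + 90 → 513
End of period: [405, 513, 630, 348, 1746]
— Period 2 —
Births: 513 * 0.38 = 195, 630 * 0.329 = 207 ⇒ total 402
15–29: 405 * 0.961 = 389
30–44: 513 * 0.969 = 497
45–59: 630 * 0.967 = 609
60+: 348 * 0.952 + 1746 * 0.377 = 331 + 658 = 989
Net migration: 0–14 + 40 → 442; 15–29 + 90 → 479
End of period: [442, 479, 497, 609, 989]

989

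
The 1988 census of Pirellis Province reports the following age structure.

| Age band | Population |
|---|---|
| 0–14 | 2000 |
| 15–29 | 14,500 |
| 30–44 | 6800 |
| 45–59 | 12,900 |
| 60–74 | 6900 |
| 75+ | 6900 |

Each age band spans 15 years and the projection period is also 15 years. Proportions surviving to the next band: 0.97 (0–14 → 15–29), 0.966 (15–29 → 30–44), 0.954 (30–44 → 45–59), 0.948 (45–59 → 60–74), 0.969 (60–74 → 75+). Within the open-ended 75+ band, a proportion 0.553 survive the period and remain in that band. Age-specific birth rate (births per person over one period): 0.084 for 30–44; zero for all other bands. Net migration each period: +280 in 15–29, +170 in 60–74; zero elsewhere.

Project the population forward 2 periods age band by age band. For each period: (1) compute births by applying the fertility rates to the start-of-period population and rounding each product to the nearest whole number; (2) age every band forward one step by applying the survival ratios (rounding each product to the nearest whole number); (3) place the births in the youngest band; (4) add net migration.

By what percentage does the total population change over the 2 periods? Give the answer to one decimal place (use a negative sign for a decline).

After projecting period 1:
Births: 6800 * 0.084 = 571
15–29: 2000 * 0.97 = 1940
30–44: 14500 * 0.966 = 14007
45–59: 6800 * 0.954 = 6487
60–74: 12900 * 0.948 = 12229
75+: 6900 * 0.969 + 6900 * 0.553 = 6686 + 3816 = 10502
Net migration: 15–29 + 280 → 2220; 60–74 + 170 → 12399
→ [571, 2220, 14007, 6487, 12399, 10502]
After projecting period 2:
Births: 14007 * 0.084 = 1177
15–29: 571 * 0.97 = 554
30–44: 2220 * 0.966 = 2145
45–59: 14007 * 0.954 = 13363
60–74: 6487 * 0.948 = 6150
75+: 12399 * 0.969 + 10502 * 0.553 = 12015 + 5808 = 17823
Net migration: 15–29 + 280 → 834; 60–74 + 170 → 6320
→ [1177, 834, 2145, 13363, 6320, 17823]
Total: 50000 → 41662; change = -8338; percentage change = -16.7%

-16.7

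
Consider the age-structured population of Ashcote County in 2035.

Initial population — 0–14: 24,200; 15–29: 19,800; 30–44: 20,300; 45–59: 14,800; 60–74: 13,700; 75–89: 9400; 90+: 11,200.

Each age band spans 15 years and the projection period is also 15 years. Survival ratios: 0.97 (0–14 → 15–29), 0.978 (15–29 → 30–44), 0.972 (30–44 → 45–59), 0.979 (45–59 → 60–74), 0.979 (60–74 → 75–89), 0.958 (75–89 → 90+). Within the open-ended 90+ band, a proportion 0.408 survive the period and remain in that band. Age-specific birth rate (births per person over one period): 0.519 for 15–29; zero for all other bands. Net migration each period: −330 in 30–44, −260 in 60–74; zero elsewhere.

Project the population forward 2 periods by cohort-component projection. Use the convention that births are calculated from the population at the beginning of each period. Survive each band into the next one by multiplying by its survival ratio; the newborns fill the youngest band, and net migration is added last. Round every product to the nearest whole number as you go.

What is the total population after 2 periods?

114656

(Bands numbered youngest = 1 to oldest = 7.)
After projecting period 1:
Births: 19800 × 0.519 = 10276
Band 2: 24200 × 0.97 = 23474
Band 3: 19800 × 0.978 = 19364
Band 4: 20300 × 0.972 = 19732
Band 5: 14800 × 0.979 = 14489
Band 6: 13700 × 0.979 = 13412
Band 7: 9400 × 0.958 + 11200 × 0.408 = 9005 + 4570 = 13575
Net migration: Band 3 − 330 → 19034; Band 5 − 260 → 14229
Giving 10276 / 23474 / 19034 / 19732 / 14229 / 13412 / 13575.
After projecting period 2:
Births: 23474 × 0.519 = 12183
Band 2: 10276 × 0.97 = 9968
Band 3: 23474 × 0.978 = 22958
Band 4: 19034 × 0.972 = 18501
Band 5: 19732 × 0.979 = 19318
Band 6: 14229 × 0.979 = 13930
Band 7: 13412 × 0.958 + 13575 × 0.408 = 12849 + 5539 = 18388
Net migration: Band 3 − 330 → 22628; Band 5 − 260 → 19058
Giving 12183 / 9968 / 22628 / 18501 / 19058 / 13930 / 18388.
Total after period 2: 12183 + 9968 + 22628 + 18501 + 19058 + 13930 + 18388 = 114656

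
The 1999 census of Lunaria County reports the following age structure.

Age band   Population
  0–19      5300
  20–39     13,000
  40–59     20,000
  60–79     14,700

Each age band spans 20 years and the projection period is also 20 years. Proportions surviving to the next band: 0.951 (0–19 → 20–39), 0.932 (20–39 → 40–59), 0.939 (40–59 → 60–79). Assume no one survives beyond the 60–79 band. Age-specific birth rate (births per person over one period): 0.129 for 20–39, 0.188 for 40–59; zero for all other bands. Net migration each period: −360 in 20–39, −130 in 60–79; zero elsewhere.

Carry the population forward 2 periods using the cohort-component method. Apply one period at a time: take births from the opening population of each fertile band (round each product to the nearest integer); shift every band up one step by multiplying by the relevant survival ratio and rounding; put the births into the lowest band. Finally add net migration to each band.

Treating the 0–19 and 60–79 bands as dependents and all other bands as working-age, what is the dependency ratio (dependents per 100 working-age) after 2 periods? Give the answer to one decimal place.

154.0

Let group 1 be 0–19 through group 4 = 60–79.
— Period 1 —
Births: 13000 * 0.129 = 1677  |  20000 * 0.188 = 3760 → total 5437
Group 2: 5300 * 0.951 = 5040
Group 3: 13000 * 0.932 = 12116
Group 4: 20000 * 0.939 = 18780
Net migration: Group 2 − 360 → 4680; Group 4 − 130 → 18650
Giving 5437 / 4680 / 12116 / 18650.
— Period 2 —
Births: 4680 * 0.129 = 604  |  12116 * 0.188 = 2278 → total 2882
Group 2: 5437 * 0.951 = 5171
Group 3: 4680 * 0.932 = 4362
Group 4: 12116 * 0.939 = 11377
Net migration: Group 2 − 360 → 4811; Group 4 − 130 → 11247
Giving 2882 / 4811 / 4362 / 11247.
Dependents (band 0–19 + band 60–79) = 2882 + 11247 = 14129; working-age = 9173; ratio = 14129/9173 × 100 = 154.0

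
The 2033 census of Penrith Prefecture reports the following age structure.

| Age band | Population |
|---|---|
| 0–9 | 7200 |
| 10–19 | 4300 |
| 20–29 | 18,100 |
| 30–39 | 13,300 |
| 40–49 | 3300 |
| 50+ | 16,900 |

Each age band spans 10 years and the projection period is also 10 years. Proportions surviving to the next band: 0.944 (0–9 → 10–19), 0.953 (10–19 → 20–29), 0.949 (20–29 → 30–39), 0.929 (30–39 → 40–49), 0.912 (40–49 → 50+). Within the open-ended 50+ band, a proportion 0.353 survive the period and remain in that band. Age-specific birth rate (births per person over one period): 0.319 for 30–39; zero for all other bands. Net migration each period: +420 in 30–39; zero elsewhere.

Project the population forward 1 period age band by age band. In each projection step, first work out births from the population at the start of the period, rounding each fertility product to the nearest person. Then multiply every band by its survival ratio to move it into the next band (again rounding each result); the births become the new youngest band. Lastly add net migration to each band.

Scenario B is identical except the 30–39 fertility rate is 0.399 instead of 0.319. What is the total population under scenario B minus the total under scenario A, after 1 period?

1064

Period 1:
Births: 13300 × 0.319 = 4243
10–19: 7200 × 0.944 = 6797
20–29: 4300 × 0.953 = 4098
30–39: 18100 × 0.949 = 17177
40–49: 13300 × 0.929 = 12356
50+: 3300 × 0.912 + 16900 × 0.353 = 3010 + 5966 = 8976
Net migration: 30–39 + 420 → 17597
End of period: [4243, 6797, 4098, 17597, 12356, 8976]
Scenario A total after 1 period: 54067
Scenario B projection —
Period 1:
Births: 13300 × 0.399 = 5307
10–19: 7200 × 0.944 = 6797
20–29: 4300 × 0.953 = 4098
30–39: 18100 × 0.949 = 17177
40–49: 13300 × 0.929 = 12356
50+: 3300 × 0.912 + 16900 × 0.353 = 3010 + 5966 = 8976
Net migration: 30–39 + 420 → 17597
End of period: [5307, 6797, 4098, 17597, 12356, 8976]
Scenario B total after 1 period: 55131
Difference B − A = 55131 − 54067 = 1064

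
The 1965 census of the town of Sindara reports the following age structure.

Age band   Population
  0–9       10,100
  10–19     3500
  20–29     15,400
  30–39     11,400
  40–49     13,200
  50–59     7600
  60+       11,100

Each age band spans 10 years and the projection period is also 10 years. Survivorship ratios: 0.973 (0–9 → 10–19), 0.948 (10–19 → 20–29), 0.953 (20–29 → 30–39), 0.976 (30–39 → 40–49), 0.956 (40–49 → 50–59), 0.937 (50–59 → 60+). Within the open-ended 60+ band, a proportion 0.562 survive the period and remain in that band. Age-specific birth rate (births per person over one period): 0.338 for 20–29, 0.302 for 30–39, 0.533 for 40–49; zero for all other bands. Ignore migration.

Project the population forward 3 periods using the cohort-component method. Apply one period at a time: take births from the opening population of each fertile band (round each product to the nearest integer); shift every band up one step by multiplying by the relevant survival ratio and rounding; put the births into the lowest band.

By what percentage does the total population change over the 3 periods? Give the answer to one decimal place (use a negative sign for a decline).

16.0

Let band 1 be 0–9 through band 7 = 60+.
Period 1:
Births: 15400 × 0.338 = 5205  |  11400 × 0.302 = 3443  |  13200 × 0.533 = 7036 → total 15684
Band 2: 10100 × 0.973 = 9827
Band 3: 3500 × 0.948 = 3318
Band 4: 15400 × 0.953 = 14676
Band 5: 11400 × 0.976 = 11126
Band 6: 13200 × 0.956 = 12619
Band 7: 7600 × 0.937 + 11100 × 0.562 = 7121 + 6238 = 13359
→ [15684, 9827, 3318, 14676, 11126, 12619, 13359]
Period 2:
Births: 3318 × 0.338 = 1121  |  14676 × 0.302 = 4432  |  11126 × 0.533 = 5930 → total 11483
Band 2: 15684 × 0.973 = 15261
Band 3: 9827 × 0.948 = 9316
Band 4: 3318 × 0.953 = 3162
Band 5: 14676 × 0.976 = 14324
Band 6: 11126 × 0.956 = 10636
Band 7: 12619 × 0.937 + 13359 × 0.562 = 11824 + 7508 = 19332
→ [11483, 15261, 9316, 3162, 14324, 10636, 19332]
Period 3:
Births: 9316 × 0.338 = 3149  |  3162 × 0.302 = 955  |  14324 × 0.533 = 7635 → total 11739
Band 2: 11483 × 0.973 = 11173
Band 3: 15261 × 0.948 = 14467
Band 4: 9316 × 0.953 = 8878
Band 5: 3162 × 0.976 = 3086
Band 6: 14324 × 0.956 = 13694
Band 7: 10636 × 0.937 + 19332 × 0.562 = 9966 + 10865 = 20831
→ [11739, 11173, 14467, 8878, 3086, 13694, 20831]
Total: 72300 → 83868; change = 11568; percentage change = 16.0%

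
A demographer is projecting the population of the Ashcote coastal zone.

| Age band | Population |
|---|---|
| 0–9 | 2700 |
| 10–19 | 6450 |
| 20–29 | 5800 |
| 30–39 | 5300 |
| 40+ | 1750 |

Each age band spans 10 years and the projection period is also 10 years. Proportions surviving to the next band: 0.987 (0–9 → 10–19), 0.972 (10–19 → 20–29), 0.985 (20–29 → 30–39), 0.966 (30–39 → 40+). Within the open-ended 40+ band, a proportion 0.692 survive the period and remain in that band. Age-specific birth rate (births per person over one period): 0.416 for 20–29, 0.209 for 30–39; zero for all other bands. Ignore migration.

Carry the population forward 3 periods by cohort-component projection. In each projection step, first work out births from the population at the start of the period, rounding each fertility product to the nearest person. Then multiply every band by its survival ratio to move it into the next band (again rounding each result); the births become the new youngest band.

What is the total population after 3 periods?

24866

Call the bands 1 to 5, youngest first.
After projecting period 1:
Births: 5800 × 0.416 = 2413  |  5300 × 0.209 = 1108 ⇒ total 3521
Band 2: 2700 × 0.987 = 2665
Band 3: 6450 × 0.972 = 6269
Band 4: 5800 × 0.985 = 5713
Band 5: 5300 × 0.966 + 1750 × 0.692 = 5120 + 1211 = 6331
Population now: 0–9=3521, 10–19=2665, 20–29=6269, 30–39=5713, 40+=6331
After projecting period 2:
Births: 6269 × 0.416 = 2608  |  5713 × 0.209 = 1194 ⇒ total 3802
Band 2: 3521 × 0.987 = 3475
Band 3: 2665 × 0.972 = 2590
Band 4: 6269 × 0.985 = 6175
Band 5: 5713 × 0.966 + 6331 × 0.692 = 5519 + 4381 = 9900
Population now: 0–9=3802, 10–19=3475, 20–29=2590, 30–39=6175, 40+=9900
After projecting period 3:
Births: 2590 × 0.416 = 1077  |  6175 × 0.209 = 1291 ⇒ total 2368
Band 2: 3802 × 0.987 = 3753
Band 3: 3475 × 0.972 = 3378
Band 4: 2590 × 0.985 = 2551
Band 5: 6175 × 0.966 + 9900 × 0.692 = 5965 + 6851 = 12816
Population now: 0–9=2368, 10–19=3753, 20–29=3378, 30–39=2551, 40+=12816
Total after period 3: 2368 + 3753 + 3378 + 2551 + 12816 = 24866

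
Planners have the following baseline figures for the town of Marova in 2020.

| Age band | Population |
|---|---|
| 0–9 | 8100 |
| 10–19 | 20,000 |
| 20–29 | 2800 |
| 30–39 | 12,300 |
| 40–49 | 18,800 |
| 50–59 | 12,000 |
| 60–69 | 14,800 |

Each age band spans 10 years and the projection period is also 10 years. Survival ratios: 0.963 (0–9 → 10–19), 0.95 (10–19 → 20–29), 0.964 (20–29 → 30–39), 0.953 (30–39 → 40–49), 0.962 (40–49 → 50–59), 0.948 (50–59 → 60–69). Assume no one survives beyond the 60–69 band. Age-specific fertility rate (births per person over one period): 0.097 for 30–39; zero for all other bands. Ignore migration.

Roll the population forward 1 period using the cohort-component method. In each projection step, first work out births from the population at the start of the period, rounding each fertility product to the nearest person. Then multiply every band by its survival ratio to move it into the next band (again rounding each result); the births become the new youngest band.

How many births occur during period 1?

Period 1.
Births: 12300 * 0.097 = 1193
10–19: 8100 * 0.963 = 7800
20–29: 20000 * 0.95 = 19000
30–39: 2800 * 0.964 = 2699
40–49: 12300 * 0.953 = 11722
50–59: 18800 * 0.962 = 18086
60–69: 12000 * 0.948 = 11376
→ [1193, 7800, 19000, 2699, 11722, 18086, 11376]

1193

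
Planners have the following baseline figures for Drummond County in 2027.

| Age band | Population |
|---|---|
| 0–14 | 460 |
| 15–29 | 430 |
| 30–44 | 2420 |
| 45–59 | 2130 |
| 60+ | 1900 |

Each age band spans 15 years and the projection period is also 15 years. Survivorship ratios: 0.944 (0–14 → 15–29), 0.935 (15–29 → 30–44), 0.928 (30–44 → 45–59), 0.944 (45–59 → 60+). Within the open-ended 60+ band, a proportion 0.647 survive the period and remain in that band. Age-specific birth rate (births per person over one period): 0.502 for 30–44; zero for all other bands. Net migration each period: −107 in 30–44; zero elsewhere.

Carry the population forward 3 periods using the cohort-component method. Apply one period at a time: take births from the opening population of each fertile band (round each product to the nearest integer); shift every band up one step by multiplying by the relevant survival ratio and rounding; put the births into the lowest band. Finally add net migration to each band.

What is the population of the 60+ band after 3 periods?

After projecting period 1:
Births: 2420 × 0.502 = 1215
15–29: 460 × 0.944 = 434
30–44: 430 × 0.935 = 402
45–59: 2420 × 0.928 = 2246
60+: 2130 × 0.944 + 1900 × 0.647 = 2011 + 1229 = 3240
Net migration: 30–44 − 107 → 295
End of period: [1215, 434, 295, 2246, 3240]
After projecting period 2:
Births: 295 × 0.502 = 148
15–29: 1215 × 0.944 = 1147
30–44: 434 × 0.935 = 406
45–59: 295 × 0.928 = 274
60+: 2246 × 0.944 + 3240 × 0.647 = 2120 + 2096 = 4216
Net migration: 30–44 − 107 → 299
End of period: [148, 1147, 299, 274, 4216]
After projecting period 3:
Births: 299 × 0.502 = 150
15–29: 148 × 0.944 = 140
30–44: 1147 × 0.935 = 1072
45–59: 299 × 0.928 = 277
60+: 274 × 0.944 + 4216 × 0.647 = 259 + 2728 = 2987
Net migration: 30–44 − 107 → 965
End of period: [150, 140, 965, 277, 2987]

2987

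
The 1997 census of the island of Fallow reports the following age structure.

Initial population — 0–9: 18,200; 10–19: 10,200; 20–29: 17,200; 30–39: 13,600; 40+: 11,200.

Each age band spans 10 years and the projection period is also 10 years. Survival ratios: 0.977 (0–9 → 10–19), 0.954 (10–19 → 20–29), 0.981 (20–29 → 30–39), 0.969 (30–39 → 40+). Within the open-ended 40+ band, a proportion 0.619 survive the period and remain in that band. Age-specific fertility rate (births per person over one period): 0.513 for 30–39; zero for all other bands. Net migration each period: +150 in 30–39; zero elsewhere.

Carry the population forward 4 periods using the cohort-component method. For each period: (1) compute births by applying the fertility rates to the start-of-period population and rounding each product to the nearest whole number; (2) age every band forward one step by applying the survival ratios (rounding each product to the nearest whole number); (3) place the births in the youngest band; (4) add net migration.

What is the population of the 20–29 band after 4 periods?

8140

Numbering the groups 1..5 from youngest to oldest:
After projecting period 1:
Births: 13600 * 0.513 = 6977
Group 2: 18200 * 0.977 = 17781
Group 3: 10200 * 0.954 = 9731
Group 4: 17200 * 0.981 = 16873
Group 5: 13600 * 0.969 + 11200 * 0.619 = 13178 + 6933 = 20111
Net migration: Group 4 + 150 → 17023
→ [6977, 17781, 9731, 17023, 20111]
After projecting period 2:
Births: 17023 * 0.513 = 8733
Group 2: 6977 * 0.977 = 6817
Group 3: 17781 * 0.954 = 16963
Group 4: 9731 * 0.981 = 9546
Group 5: 17023 * 0.969 + 20111 * 0.619 = 16495 + 12449 = 28944
Net migration: Group 4 + 150 → 9696
→ [8733, 6817, 16963, 9696, 28944]
After projecting period 3:
Births: 9696 * 0.513 = 4974
Group 2: 8733 * 0.977 = 8532
Group 3: 6817 * 0.954 = 6503
Group 4: 16963 * 0.981 = 16641
Group 5: 9696 * 0.969 + 28944 * 0.619 = 9395 + 17916 = 27311
Net migration: Group 4 + 150 → 16791
→ [4974, 8532, 6503, 16791, 27311]
After projecting period 4:
Births: 16791 * 0.513 = 8614
Group 2: 4974 * 0.977 = 4860
Group 3: 8532 * 0.954 = 8140
Group 4: 6503 * 0.981 = 6379
Group 5: 16791 * 0.969 + 27311 * 0.619 = 16270 + 16906 = 33176
Net migration: Group 4 + 150 → 6529
→ [8614, 4860, 8140, 6529, 33176]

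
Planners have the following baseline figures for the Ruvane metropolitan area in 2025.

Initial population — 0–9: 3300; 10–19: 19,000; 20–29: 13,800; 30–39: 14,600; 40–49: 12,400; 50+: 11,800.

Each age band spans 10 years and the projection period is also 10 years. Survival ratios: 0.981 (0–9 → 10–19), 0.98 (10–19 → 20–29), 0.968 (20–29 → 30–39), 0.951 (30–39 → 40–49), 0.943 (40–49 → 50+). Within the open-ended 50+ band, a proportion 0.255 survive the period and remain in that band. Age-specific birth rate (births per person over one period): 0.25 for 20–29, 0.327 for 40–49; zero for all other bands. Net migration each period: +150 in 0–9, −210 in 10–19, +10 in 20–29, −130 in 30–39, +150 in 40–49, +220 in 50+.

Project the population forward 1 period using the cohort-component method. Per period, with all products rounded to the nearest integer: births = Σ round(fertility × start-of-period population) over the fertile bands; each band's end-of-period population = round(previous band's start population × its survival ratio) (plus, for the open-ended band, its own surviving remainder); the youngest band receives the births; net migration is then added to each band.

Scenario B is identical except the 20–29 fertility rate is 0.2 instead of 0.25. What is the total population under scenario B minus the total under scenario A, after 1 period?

Call the groups 1 to 6, youngest first.
Period 1.
Births: 13800 * 0.25 = 3450, 12400 * 0.327 = 4055 → total 7505
Group 2: 3300 * 0.981 = 3237
Group 3: 19000 * 0.98 = 18620
Group 4: 13800 * 0.968 = 13358
Group 5: 14600 * 0.951 = 13885
Group 6: 12400 * 0.943 + 11800 * 0.255 = 11693 + 3009 = 14702
Net migration: Group 1 + 150 → 7655; Group 2 − 210 → 3027; Group 3 + 10 → 18630; Group 4 − 130 → 13228; Group 5 + 150 → 14035; Group 6 + 220 → 14922
Population now: 0–9=7655, 10–19=3027, 20–29=18630, 30–39=13228, 40–49=14035, 50+=14922
Scenario A total after 1 period: 71497
Scenario B projection —
Period 1.
Births: 13800 * 0.2 = 2760, 12400 * 0.327 = 4055 → total 6815
Group 2: 3300 * 0.981 = 3237
Group 3: 19000 * 0.98 = 18620
Group 4: 13800 * 0.968 = 13358
Group 5: 14600 * 0.951 = 13885
Group 6: 12400 * 0.943 + 11800 * 0.255 = 11693 + 3009 = 14702
Net migration: Group 1 + 150 → 6965; Group 2 − 210 → 3027; Group 3 + 10 → 18630; Group 4 − 130 → 13228; Group 5 + 150 → 14035; Group 6 + 220 → 14922
Population now: 0–9=6965, 10–19=3027, 20–29=18630, 30–39=13228, 40–49=14035, 50+=14922
Scenario B total after 1 period: 70807
Difference B − A = 70807 − 71497 = -690

-690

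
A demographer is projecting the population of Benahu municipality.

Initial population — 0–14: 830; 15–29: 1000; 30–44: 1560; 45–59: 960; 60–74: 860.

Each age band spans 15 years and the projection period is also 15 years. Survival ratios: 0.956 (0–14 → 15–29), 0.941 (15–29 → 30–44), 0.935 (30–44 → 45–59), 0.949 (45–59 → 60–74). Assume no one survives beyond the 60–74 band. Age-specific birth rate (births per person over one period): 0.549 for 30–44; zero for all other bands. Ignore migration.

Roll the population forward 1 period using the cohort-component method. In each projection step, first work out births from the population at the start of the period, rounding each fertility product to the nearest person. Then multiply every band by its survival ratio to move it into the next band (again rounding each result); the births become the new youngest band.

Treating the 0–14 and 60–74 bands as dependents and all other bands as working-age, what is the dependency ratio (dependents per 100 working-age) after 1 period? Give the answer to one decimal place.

55.3

(Bands numbered youngest = 1 to oldest = 5.)
Period 1:
Births: 1560 × 0.549 = 856
Band 2: 830 × 0.956 = 793
Band 3: 1000 × 0.941 = 941
Band 4: 1560 × 0.935 = 1459
Band 5: 960 × 0.949 = 911
→ [856, 793, 941, 1459, 911]
Dependents (band 0–14 + band 60–74) = 856 + 911 = 1767; working-age = 3193; ratio = 1767/3193 × 100 = 55.3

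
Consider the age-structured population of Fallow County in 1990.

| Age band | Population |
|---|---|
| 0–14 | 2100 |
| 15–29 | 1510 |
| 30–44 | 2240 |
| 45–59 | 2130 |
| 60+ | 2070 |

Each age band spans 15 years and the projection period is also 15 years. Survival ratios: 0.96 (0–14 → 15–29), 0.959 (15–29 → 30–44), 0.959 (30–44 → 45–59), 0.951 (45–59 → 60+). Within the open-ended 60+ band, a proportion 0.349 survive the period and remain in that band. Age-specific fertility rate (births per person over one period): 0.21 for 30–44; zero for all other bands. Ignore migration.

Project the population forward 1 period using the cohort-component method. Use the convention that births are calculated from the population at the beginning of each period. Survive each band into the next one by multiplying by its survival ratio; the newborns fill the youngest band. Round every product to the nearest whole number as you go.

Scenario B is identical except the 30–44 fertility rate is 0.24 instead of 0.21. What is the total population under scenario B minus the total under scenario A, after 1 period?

[period 1]
Births: 2240 × 0.21 = 470
15–29: 2100 × 0.96 = 2016
30–44: 1510 × 0.959 = 1448
45–59: 2240 × 0.959 = 2148
60+: 2130 × 0.951 + 2070 × 0.349 = 2026 + 722 = 2748
Giving 470 / 2016 / 1448 / 2148 / 2748.
Scenario A total after 1 period: 8830
Scenario B projection —
[period 1]
Births: 2240 × 0.24 = 538
15–29: 2100 × 0.96 = 2016
30–44: 1510 × 0.959 = 1448
45–59: 2240 × 0.959 = 2148
60+: 2130 × 0.951 + 2070 × 0.349 = 2026 + 722 = 2748
Giving 538 / 2016 / 1448 / 2148 / 2748.
Scenario B total after 1 period: 8898
Difference B − A = 8898 − 8830 = 68

68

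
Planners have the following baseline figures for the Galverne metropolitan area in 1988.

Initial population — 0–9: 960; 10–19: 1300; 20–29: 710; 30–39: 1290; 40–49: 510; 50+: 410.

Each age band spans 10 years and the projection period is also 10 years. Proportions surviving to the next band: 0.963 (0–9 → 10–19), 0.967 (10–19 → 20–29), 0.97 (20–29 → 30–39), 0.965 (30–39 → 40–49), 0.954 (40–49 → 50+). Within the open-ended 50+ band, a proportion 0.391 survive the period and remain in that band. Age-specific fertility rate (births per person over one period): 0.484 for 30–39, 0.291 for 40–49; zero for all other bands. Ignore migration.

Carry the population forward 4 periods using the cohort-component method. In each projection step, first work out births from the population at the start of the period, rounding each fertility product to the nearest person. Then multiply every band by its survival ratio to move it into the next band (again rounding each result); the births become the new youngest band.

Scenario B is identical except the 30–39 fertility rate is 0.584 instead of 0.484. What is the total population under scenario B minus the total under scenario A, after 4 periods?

386

After projecting period 1:
Births: 1290 * 0.484 = 624  |  510 * 0.291 = 148 → 772
10–19: 960 * 0.963 = 924
20–29: 1300 * 0.967 = 1257
30–39: 710 * 0.97 = 689
40–49: 1290 * 0.965 = 1245
50+: 510 * 0.954 + 410 * 0.391 = 487 + 160 = 647
Giving 772 / 924 / 1257 / 689 / 1245 / 647.
After projecting period 2:
Births: 689 * 0.484 = 333  |  1245 * 0.291 = 362 → 695
10–19: 772 * 0.963 = 743
20–29: 924 * 0.967 = 894
30–39: 1257 * 0.97 = 1219
40–49: 689 * 0.965 = 665
50+: 1245 * 0.954 + 647 * 0.391 = 1188 + 253 = 1441
Giving 695 / 743 / 894 / 1219 / 665 / 1441.
After projecting period 3:
Births: 1219 * 0.484 = 590  |  665 * 0.291 = 194 → 784
10–19: 695 * 0.963 = 669
20–29: 743 * 0.967 = 718
30–39: 894 * 0.97 = 867
40–49: 1219 * 0.965 = 1176
50+: 665 * 0.954 + 1441 * 0.391 = 634 + 563 = 1197
Giving 784 / 669 / 718 / 867 / 1176 / 1197.
After projecting period 4:
Births: 867 * 0.484 = 420  |  1176 * 0.291 = 342 → 762
10–19: 784 * 0.963 = 755
20–29: 669 * 0.967 = 647
30–39: 718 * 0.97 = 696
40–49: 867 * 0.965 = 837
50+: 1176 * 0.954 + 1197 * 0.391 = 1122 + 468 = 1590
Giving 762 / 755 / 647 / 696 / 837 / 1590.
Scenario A total after 4 periods: 5287
Scenario B projection —
After projecting period 1:
Births: 1290 * 0.584 = 753  |  510 * 0.291 = 148 → 901
10–19: 960 * 0.963 = 924
20–29: 1300 * 0.967 = 1257
30–39: 710 * 0.97 = 689
40–49: 1290 * 0.965 = 1245
50+: 510 * 0.954 + 410 * 0.391 = 487 + 160 = 647
Giving 901 / 924 / 1257 / 689 / 1245 / 647.
After projecting period 2:
Births: 689 * 0.584 = 402  |  1245 * 0.291 = 362 → 764
10–19: 901 * 0.963 = 868
20–29: 924 * 0.967 = 894
30–39: 1257 * 0.97 = 1219
40–49: 689 * 0.965 = 665
50+: 1245 * 0.954 + 647 * 0.391 = 1188 + 253 = 1441
Giving 764 / 868 / 894 / 1219 / 665 / 1441.
After projecting period 3:
Births: 1219 * 0.584 = 712  |  665 * 0.291 = 194 → 906
10–19: 764 * 0.963 = 736
20–29: 868 * 0.967 = 839
30–39: 894 * 0.97 = 867
40–49: 1219 * 0.965 = 1176
50+: 665 * 0.954 + 1441 * 0.391 = 634 + 563 = 1197
Giving 906 / 736 / 839 / 867 / 1176 / 1197.
After projecting period 4:
Births: 867 * 0.584 = 506  |  1176 * 0.291 = 342 → 848
10–19: 906 * 0.963 = 872
20–29: 736 * 0.967 = 712
30–39: 839 * 0.97 = 814
40–49: 867 * 0.965 = 837
50+: 1176 * 0.954 + 1197 * 0.391 = 1122 + 468 = 1590
Giving 848 / 872 / 712 / 814 / 837 / 1590.
Scenario B total after 4 periods: 5673
Difference B − A = 5673 − 5287 = 386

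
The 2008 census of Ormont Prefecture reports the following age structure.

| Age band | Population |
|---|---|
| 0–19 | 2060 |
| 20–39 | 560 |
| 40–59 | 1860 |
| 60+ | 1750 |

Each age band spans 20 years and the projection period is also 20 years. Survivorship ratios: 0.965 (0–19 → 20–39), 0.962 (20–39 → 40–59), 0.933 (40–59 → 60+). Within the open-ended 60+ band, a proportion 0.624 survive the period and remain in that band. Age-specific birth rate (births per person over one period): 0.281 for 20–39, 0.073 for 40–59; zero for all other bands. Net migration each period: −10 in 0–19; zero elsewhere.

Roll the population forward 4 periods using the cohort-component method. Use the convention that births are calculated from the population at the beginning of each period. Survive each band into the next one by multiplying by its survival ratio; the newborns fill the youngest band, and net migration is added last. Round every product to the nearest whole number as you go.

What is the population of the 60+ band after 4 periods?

2241

Period 1:
Births: 560 * 0.281 = 157  |  1860 * 0.073 = 136 → total 293
20–39: 2060 * 0.965 = 1988
40–59: 560 * 0.962 = 539
60+: 1860 * 0.933 + 1750 * 0.624 = 1735 + 1092 = 2827
Net migration: 0–19 − 10 → 283
→ [283, 1988, 539, 2827]
Period 2:
Births: 1988 * 0.281 = 559  |  539 * 0.073 = 39 → total 598
20–39: 283 * 0.965 = 273
40–59: 1988 * 0.962 = 1912
60+: 539 * 0.933 + 2827 * 0.624 = 503 + 1764 = 2267
Net migration: 0–19 − 10 → 588
→ [588, 273, 1912, 2267]
Period 3:
Births: 273 * 0.281 = 77  |  1912 * 0.073 = 140 → total 217
20–39: 588 * 0.965 = 567
40–59: 273 * 0.962 = 263
60+: 1912 * 0.933 + 2267 * 0.624 = 1784 + 1415 = 3199
Net migration: 0–19 − 10 → 207
→ [207, 567, 263, 3199]
Period 4:
Births: 567 * 0.281 = 159  |  263 * 0.073 = 19 → total 178
20–39: 207 * 0.965 = 200
40–59: 567 * 0.962 = 545
60+: 263 * 0.933 + 3199 * 0.624 = 245 + 1996 = 2241
Net migration: 0–19 − 10 → 168
→ [168, 200, 545, 2241]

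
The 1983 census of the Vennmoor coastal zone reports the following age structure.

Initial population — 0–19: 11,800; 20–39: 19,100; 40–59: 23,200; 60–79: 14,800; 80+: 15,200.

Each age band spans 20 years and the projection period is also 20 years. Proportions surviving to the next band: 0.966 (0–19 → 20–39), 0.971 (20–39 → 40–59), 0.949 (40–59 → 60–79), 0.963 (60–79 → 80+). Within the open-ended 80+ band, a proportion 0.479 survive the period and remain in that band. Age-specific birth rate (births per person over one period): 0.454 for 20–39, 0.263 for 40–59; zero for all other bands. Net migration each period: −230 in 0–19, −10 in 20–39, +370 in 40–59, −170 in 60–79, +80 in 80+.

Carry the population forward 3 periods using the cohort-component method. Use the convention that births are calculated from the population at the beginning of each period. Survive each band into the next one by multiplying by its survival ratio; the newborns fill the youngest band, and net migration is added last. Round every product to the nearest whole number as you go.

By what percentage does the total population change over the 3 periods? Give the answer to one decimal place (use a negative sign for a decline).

(Bands numbered youngest = 1 to oldest = 5.)
— Period 1 —
Births: 19100 × 0.454 = 8671, 23200 × 0.263 = 6102 → 14773
Band 2: 11800 × 0.966 = 11399
Band 3: 19100 × 0.971 = 18546
Band 4: 23200 × 0.949 = 22017
Band 5: 14800 × 0.963 + 15200 × 0.479 = 14252 + 7281 = 21533
Net migration: Band 1 − 230 → 14543; Band 2 − 10 → 11389; Band 3 + 370 → 18916; Band 4 − 170 → 21847; Band 5 + 80 → 21613
End of period: [14543, 11389, 18916, 21847, 21613]
— Period 2 —
Births: 11389 × 0.454 = 5171, 18916 × 0.263 = 4975 → 10146
Band 2: 14543 × 0.966 = 14049
Band 3: 11389 × 0.971 = 11059
Band 4: 18916 × 0.949 = 17951
Band 5: 21847 × 0.963 + 21613 × 0.479 = 21039 + 10353 = 31392
Net migration: Band 1 − 230 → 9916; Band 2 − 10 → 14039; Band 3 + 370 → 11429; Band 4 − 170 → 17781; Band 5 + 80 → 31472
End of period: [9916, 14039, 11429, 17781, 31472]
— Period 3 —
Births: 14039 × 0.454 = 6374, 11429 × 0.263 = 3006 → 9380
Band 2: 9916 × 0.966 = 9579
Band 3: 14039 × 0.971 = 13632
Band 4: 11429 × 0.949 = 10846
Band 5: 17781 × 0.963 + 31472 × 0.479 = 17123 + 15075 = 32198
Net migration: Band 1 − 230 → 9150; Band 2 − 10 → 9569; Band 3 + 370 → 14002; Band 4 − 170 → 10676; Band 5 + 80 → 32278
End of period: [9150, 9569, 14002, 10676, 32278]
Total: 84100 → 75675; change = -8425; percentage change = -10.0%

-10.0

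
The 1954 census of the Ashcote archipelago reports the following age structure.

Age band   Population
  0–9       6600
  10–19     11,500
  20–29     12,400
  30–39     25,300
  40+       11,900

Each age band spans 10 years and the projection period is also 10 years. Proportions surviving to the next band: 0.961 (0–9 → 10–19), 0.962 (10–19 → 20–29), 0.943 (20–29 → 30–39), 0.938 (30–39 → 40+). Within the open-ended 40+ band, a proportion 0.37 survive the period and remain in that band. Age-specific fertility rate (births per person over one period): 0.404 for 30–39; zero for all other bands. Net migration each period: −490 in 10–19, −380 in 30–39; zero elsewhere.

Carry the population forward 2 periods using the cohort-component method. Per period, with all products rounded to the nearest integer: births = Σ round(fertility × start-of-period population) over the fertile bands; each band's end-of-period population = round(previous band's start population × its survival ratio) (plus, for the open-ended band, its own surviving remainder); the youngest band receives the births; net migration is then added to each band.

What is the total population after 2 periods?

Numbering the groups 1..5 from youngest to oldest:
After projecting period 1:
Births: 25300 * 0.404 = 10221
Group 2: 6600 * 0.961 = 6343
Group 3: 11500 * 0.962 = 11063
Group 4: 12400 * 0.943 = 11693
Group 5: 25300 * 0.938 + 11900 * 0.37 = 23731 + 4403 = 28134
Net migration: Group 2 − 490 → 5853; Group 4 − 380 → 11313
Population now: 0–9=10221, 10–19=5853, 20–29=11063, 30–39=11313, 40+=28134
After projecting period 2:
Births: 11313 * 0.404 = 4570
Group 2: 10221 * 0.961 = 9822
Group 3: 5853 * 0.962 = 5631
Group 4: 11063 * 0.943 = 10432
Group 5: 11313 * 0.938 + 28134 * 0.37 = 10612 + 10410 = 21022
Net migration: Group 2 − 490 → 9332; Group 4 − 380 → 10052
Population now: 0–9=4570, 10–19=9332, 20–29=5631, 30–39=10052, 40+=21022
Total after period 2: 4570 + 9332 + 5631 + 10052 + 21022 = 50607

50607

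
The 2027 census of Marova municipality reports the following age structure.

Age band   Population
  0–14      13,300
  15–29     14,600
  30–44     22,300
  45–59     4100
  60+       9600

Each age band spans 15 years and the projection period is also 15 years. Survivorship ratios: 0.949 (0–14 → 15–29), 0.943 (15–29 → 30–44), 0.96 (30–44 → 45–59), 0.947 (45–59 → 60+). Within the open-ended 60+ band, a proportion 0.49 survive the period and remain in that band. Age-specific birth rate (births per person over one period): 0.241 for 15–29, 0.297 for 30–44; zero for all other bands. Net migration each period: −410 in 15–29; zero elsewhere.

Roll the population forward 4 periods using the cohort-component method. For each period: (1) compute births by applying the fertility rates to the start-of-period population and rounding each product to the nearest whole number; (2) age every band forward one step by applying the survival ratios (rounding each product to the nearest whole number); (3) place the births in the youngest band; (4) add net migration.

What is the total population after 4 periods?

45761

After projecting period 1:
Births: 14600 × 0.241 = 3519, 22300 × 0.297 = 6623 — total 10142
15–29: 13300 × 0.949 = 12622
30–44: 14600 × 0.943 = 13768
45–59: 22300 × 0.96 = 21408
60+: 4100 × 0.947 + 9600 × 0.49 = 3883 + 4704 = 8587
Net migration: 15–29 − 410 → 12212
Population now: 0–14=10142, 15–29=12212, 30–44=13768, 45–59=21408, 60+=8587
After projecting period 2:
Births: 12212 × 0.241 = 2943, 13768 × 0.297 = 4089 — total 7032
15–29: 10142 × 0.949 = 9625
30–44: 12212 × 0.943 = 11516
45–59: 13768 × 0.96 = 13217
60+: 21408 × 0.947 + 8587 × 0.49 = 20273 + 4208 = 24481
Net migration: 15–29 − 410 → 9215
Population now: 0–14=7032, 15–29=9215, 30–44=11516, 45–59=13217, 60+=24481
After projecting period 3:
Births: 9215 × 0.241 = 2221, 11516 × 0.297 = 3420 — total 5641
15–29: 7032 × 0.949 = 6673
30–44: 9215 × 0.943 = 8690
45–59: 11516 × 0.96 = 11055
60+: 13217 × 0.947 + 24481 × 0.49 = 12516 + 11996 = 24512
Net migration: 15–29 − 410 → 6263
Population now: 0–14=5641, 15–29=6263, 30–44=8690, 45–59=11055, 60+=24512
After projecting period 4:
Births: 6263 × 0.241 = 1509, 8690 × 0.297 = 2581 — total 4090
15–29: 5641 × 0.949 = 5353
30–44: 6263 × 0.943 = 5906
45–59: 8690 × 0.96 = 8342
60+: 11055 × 0.947 + 24512 × 0.49 = 10469 + 12011 = 22480
Net migration: 15–29 − 410 → 4943
Population now: 0–14=4090, 15–29=4943, 30–44=5906, 45–59=8342, 60+=22480
Total after period 4: 4090 + 4943 + 5906 + 8342 + 22480 = 45761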